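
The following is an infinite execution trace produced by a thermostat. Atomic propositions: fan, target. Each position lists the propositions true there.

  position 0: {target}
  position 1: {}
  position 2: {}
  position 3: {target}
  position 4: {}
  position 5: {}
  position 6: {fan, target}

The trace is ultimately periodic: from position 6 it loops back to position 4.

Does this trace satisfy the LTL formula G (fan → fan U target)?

fan → fan U target holds at every position 0..6, and those are all positions ever visited, so G (fan → fan U target) holds.
Positions where fan holds: 6.
Check fan U target at each: 6→ok.

Holds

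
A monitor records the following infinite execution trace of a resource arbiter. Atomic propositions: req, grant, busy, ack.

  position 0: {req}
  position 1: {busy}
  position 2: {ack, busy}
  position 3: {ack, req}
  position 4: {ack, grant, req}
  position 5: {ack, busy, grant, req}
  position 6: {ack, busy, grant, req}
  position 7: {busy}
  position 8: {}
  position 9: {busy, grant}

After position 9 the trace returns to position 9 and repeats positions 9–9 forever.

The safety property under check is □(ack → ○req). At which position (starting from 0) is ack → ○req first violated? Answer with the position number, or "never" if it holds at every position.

Check ack → ○req at each position in order: 0 ✓, 1 ✓, 2 ✓, 3 ✓, 4 ✓, 5 ✓.
At position 6 the labels are {ack, busy, grant, req} and the next position 7 has {busy}, so ack → ○req is false there. This is the first violation.

6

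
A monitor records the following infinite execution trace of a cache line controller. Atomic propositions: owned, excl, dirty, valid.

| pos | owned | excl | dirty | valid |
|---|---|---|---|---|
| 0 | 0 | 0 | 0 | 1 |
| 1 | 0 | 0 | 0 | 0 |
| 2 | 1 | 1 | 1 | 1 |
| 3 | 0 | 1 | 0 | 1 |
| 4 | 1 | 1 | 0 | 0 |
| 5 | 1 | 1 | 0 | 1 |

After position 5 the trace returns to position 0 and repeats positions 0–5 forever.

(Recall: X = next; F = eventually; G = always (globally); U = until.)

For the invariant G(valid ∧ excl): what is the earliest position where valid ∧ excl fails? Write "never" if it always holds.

0

At position 0 the labels are {valid}, so valid ∧ excl is false there. This is the first violation.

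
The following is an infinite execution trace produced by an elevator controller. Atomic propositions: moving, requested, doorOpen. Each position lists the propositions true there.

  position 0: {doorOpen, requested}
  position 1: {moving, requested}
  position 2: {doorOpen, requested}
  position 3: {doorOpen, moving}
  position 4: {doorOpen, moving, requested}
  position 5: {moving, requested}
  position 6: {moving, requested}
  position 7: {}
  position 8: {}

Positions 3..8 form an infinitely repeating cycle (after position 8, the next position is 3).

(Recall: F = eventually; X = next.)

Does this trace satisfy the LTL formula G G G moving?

G G moving must hold at every position from 0 onward. It fails at position 0, so G G G moving is false.

Does not hold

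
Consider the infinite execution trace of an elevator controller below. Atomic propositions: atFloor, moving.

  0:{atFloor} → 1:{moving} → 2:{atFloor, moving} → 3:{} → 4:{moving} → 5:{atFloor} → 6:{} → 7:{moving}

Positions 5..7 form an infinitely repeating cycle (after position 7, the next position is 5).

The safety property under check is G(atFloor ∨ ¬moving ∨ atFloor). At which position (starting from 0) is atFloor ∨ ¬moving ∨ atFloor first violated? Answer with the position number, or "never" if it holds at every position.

1

Check atFloor ∨ ¬moving ∨ atFloor at each position in order: 0 ✓.
At position 1 the labels are {moving}, so atFloor ∨ ¬moving ∨ atFloor is false there. This is the first violation.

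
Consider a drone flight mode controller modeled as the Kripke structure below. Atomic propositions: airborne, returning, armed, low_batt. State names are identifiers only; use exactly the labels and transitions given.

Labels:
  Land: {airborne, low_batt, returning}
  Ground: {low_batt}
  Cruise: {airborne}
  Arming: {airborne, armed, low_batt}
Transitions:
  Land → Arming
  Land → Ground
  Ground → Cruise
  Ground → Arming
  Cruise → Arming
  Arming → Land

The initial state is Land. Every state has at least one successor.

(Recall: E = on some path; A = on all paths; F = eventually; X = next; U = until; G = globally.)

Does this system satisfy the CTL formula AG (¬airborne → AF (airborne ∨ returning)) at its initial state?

Yes

States satisfying ¬airborne → AF (airborne ∨ returning): {Land, Ground, Cruise, Arming}.
States satisfying AG (¬airborne → AF (airborne ∨ returning)): {Land, Ground, Cruise, Arming}.
Every state reachable from Land satisfies ¬airborne → AF (airborne ∨ returning).
Land ∈ Sat(AG (¬airborne → AF (airborne ∨ returning))).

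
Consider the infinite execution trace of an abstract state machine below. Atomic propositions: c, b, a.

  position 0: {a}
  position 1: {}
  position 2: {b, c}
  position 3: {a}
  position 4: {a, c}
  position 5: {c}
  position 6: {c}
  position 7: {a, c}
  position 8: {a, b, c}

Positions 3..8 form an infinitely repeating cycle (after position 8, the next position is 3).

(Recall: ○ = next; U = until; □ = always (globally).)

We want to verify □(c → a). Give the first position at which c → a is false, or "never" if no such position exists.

2

Check c → a at each position in order: 0 ✓, 1 ✓.
At position 2 the labels are {b, c}, so c → a is false there. This is the first violation.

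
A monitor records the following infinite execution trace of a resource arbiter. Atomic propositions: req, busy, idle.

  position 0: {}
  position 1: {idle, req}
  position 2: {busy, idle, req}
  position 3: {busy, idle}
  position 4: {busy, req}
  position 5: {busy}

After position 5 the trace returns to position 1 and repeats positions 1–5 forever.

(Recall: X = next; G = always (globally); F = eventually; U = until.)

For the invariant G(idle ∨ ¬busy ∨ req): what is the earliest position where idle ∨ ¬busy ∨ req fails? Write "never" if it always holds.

5

Check idle ∨ ¬busy ∨ req at each position in order: 0 ✓, 1 ✓, 2 ✓, 3 ✓, 4 ✓.
At position 5 the labels are {busy}, so idle ∨ ¬busy ∨ req is false there. This is the first violation.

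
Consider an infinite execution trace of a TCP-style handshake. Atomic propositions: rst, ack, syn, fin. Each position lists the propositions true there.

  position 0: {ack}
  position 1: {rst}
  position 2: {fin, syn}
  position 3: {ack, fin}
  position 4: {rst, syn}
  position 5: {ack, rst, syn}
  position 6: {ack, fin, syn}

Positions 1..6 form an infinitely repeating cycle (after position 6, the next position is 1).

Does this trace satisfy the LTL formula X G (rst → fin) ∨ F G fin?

Violated

The position after 0 is 1; G (rst → fin) is false there.
G fin is false at every position 0..6, so it never becomes true and F G fin fails.
At position 0: X G (rst → fin) is false; F G fin is false; so X G (rst → fin) ∨ F G fin is false.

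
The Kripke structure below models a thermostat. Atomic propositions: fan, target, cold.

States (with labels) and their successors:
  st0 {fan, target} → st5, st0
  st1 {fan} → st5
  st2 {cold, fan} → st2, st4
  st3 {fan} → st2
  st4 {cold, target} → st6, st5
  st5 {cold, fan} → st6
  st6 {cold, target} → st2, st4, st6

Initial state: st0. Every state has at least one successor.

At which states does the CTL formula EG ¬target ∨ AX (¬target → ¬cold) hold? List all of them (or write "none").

States satisfying ¬target: {st1, st2, st3, st5}.
States satisfying EG ¬target: {st2, st3}.
States satisfying ¬target → ¬cold: {st0, st1, st3, st4, st6}.
States satisfying AX (¬target → ¬cold): {st5}.
States satisfying EG ¬target ∨ AX (¬target → ¬cold): {st2, st3, st5}.

{st2, st3, st5}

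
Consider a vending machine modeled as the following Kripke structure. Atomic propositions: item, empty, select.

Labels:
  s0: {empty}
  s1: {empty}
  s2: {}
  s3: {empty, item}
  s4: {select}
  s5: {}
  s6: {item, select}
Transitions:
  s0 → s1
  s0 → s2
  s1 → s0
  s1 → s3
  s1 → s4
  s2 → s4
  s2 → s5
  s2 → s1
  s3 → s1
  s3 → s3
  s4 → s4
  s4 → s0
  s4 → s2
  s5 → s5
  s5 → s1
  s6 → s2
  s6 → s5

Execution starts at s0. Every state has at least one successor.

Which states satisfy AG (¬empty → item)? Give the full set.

none

States satisfying ¬empty → item: {s0, s1, s3, s6}.
States satisfying AG (¬empty → item): ∅.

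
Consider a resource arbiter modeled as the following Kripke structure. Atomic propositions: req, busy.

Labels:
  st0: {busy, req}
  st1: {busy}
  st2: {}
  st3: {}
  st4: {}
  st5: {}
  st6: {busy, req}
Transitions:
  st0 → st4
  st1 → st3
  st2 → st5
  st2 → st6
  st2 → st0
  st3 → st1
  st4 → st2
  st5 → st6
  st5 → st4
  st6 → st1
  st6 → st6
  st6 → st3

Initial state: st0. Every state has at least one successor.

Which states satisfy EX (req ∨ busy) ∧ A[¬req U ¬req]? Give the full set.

{st2, st3, st5}

States satisfying req ∨ busy: {st0, st1, st6}.
States satisfying EX (req ∨ busy): {st2, st3, st5, st6}.
States satisfying ¬req: {st1, st2, st3, st4, st5}.
States satisfying A[¬req U ¬req]: {st1, st2, st3, st4, st5}.
States satisfying EX (req ∨ busy) ∧ A[¬req U ¬req]: {st2, st3, st5}.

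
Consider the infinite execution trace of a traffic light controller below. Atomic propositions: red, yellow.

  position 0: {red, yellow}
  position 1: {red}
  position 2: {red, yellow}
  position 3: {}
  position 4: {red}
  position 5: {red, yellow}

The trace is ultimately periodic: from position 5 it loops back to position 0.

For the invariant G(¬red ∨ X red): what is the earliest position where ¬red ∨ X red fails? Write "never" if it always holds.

Check ¬red ∨ X red at each position in order: 0 ✓, 1 ✓.
At position 2 the labels are {red, yellow} and the next position 3 has {}, so ¬red ∨ X red is false there. This is the first violation.

2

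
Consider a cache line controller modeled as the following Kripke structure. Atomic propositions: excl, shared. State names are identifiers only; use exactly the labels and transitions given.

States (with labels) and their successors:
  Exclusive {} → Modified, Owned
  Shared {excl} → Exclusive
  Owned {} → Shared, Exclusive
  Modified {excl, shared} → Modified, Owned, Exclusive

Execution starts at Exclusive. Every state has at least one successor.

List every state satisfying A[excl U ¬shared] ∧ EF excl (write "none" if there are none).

{Exclusive, Shared, Owned}

States satisfying excl: {Shared, Modified}.
States satisfying ¬shared: {Exclusive, Shared, Owned}.
States satisfying A[excl U ¬shared]: {Exclusive, Shared, Owned}.
States satisfying EF excl: {Exclusive, Shared, Owned, Modified}.
States satisfying A[excl U ¬shared] ∧ EF excl: {Exclusive, Shared, Owned}.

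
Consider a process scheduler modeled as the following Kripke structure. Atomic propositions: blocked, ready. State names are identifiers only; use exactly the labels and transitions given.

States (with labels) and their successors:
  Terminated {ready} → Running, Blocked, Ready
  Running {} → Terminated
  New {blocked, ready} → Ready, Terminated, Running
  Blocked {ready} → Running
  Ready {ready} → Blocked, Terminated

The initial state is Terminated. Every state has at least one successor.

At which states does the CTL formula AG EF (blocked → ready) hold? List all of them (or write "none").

{Terminated, Running, New, Blocked, Ready}

States satisfying EF (blocked → ready): {Terminated, Running, New, Blocked, Ready}.
States satisfying AG EF (blocked → ready): {Terminated, Running, New, Blocked, Ready}.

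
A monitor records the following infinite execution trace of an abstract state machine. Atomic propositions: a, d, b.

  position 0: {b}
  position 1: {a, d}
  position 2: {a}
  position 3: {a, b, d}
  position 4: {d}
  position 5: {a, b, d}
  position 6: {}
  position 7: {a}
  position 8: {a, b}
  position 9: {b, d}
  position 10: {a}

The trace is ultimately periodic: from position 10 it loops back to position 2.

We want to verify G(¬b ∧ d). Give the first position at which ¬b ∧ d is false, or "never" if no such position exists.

At position 0 the labels are {b}, so ¬b ∧ d is false there. This is the first violation.

0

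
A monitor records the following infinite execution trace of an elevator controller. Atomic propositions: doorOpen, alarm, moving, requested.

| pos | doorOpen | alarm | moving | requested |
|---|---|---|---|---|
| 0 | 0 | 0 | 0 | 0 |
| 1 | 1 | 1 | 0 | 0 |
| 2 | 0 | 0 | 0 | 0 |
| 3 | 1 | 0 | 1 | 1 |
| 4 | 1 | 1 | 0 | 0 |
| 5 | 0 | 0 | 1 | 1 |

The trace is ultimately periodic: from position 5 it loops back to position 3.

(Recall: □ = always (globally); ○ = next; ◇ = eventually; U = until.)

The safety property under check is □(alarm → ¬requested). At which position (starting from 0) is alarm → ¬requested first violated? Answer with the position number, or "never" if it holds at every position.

alarm → ¬requested holds at every position 0..5, and those are all the positions the trace ever visits, so the invariant □(alarm → ¬requested) is never violated.

never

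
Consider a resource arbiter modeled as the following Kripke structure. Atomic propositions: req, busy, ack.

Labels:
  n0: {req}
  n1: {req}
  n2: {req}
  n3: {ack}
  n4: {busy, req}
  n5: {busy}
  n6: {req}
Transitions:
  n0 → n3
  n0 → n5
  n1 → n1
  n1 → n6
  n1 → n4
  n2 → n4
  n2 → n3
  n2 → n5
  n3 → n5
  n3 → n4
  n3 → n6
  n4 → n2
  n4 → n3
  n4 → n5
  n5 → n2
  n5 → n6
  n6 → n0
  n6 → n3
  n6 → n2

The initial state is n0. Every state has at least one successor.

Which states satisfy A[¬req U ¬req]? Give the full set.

{n3, n5}

States satisfying ¬req: {n3, n5}.
States satisfying A[¬req U ¬req]: {n3, n5}.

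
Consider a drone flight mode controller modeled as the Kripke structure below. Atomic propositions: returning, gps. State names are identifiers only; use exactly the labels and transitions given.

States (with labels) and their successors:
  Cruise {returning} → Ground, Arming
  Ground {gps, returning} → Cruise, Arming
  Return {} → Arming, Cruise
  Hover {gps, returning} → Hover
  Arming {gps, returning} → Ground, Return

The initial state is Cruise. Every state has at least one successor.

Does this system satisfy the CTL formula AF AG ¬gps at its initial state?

Violated

States satisfying AG ¬gps: ∅.
States satisfying AF AG ¬gps: ∅.
There is a path from Cruise along which AG ¬gps never holds.
Cruise ∉ Sat(AF AG ¬gps).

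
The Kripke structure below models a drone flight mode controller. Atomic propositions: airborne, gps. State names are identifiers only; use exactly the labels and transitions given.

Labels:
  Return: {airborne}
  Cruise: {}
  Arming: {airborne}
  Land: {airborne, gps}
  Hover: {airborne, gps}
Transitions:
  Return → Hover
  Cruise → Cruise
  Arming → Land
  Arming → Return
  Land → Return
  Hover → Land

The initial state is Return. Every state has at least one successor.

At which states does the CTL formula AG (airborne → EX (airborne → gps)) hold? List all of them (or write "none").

{Cruise}

States satisfying airborne → EX (airborne → gps): {Return, Cruise, Arming, Hover}.
States satisfying AG (airborne → EX (airborne → gps)): {Cruise}.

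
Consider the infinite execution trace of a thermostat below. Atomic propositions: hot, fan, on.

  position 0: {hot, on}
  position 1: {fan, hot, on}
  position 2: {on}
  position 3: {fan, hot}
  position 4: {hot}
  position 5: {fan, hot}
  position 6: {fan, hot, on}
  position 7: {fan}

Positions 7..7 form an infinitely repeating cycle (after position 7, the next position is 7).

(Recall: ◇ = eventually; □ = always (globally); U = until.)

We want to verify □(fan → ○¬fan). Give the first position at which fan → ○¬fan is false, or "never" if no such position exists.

Check fan → ○¬fan at each position in order: 0 ✓, 1 ✓, 2 ✓, 3 ✓, 4 ✓.
At position 5 the labels are {fan, hot} and the next position 6 has {fan, hot, on}, so fan → ○¬fan is false there. This is the first violation.

5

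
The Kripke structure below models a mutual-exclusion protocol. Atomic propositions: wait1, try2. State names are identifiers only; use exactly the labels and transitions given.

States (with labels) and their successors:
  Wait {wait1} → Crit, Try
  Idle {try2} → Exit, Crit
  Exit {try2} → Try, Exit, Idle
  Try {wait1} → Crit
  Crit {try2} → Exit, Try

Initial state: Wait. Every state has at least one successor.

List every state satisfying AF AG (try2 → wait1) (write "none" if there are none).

States satisfying AG (try2 → wait1): ∅.
States satisfying AF AG (try2 → wait1): ∅.

none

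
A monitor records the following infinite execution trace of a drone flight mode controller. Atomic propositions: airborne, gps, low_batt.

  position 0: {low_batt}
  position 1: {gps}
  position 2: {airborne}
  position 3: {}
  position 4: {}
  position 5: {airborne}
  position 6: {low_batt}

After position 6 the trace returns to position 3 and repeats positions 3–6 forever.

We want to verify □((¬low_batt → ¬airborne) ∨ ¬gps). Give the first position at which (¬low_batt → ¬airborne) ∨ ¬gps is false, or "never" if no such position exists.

never

(¬low_batt → ¬airborne) ∨ ¬gps holds at every position 0..6, and those are all the positions the trace ever visits, so the invariant □((¬low_batt → ¬airborne) ∨ ¬gps) is never violated.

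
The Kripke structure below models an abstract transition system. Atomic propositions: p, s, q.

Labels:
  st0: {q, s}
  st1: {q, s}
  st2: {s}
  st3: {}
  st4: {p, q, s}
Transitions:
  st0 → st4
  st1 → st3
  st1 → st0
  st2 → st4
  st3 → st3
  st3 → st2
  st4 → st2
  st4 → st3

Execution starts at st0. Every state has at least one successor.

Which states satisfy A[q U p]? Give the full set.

{st0, st4}

States satisfying q: {st0, st1, st4}.
States satisfying p: {st4}.
States satisfying A[q U p]: {st0, st4}.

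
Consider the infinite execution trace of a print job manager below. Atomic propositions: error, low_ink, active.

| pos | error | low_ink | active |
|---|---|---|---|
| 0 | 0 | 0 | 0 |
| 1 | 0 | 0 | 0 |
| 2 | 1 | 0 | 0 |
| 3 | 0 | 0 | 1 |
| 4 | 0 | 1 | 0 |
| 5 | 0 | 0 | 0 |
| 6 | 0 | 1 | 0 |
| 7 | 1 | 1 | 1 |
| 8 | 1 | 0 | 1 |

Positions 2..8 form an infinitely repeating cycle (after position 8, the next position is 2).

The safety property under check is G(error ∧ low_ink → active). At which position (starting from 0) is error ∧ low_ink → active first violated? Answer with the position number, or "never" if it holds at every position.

error ∧ low_ink → active holds at every position 0..8, and those are all the positions the trace ever visits, so the invariant G(error ∧ low_ink → active) is never violated.

never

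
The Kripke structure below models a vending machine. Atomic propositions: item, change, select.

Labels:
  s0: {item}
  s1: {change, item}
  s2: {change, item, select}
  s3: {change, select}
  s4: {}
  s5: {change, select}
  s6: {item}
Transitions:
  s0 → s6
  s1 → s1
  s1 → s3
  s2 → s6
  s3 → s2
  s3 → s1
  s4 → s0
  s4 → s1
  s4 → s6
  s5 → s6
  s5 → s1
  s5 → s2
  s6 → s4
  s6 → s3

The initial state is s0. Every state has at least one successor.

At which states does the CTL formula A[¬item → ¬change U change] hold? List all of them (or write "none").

States satisfying ¬item → ¬change: {s0, s1, s2, s4, s6}.
States satisfying change: {s1, s2, s3, s5}.
States satisfying A[¬item → ¬change U change]: {s1, s2, s3, s5}.

{s1, s2, s3, s5}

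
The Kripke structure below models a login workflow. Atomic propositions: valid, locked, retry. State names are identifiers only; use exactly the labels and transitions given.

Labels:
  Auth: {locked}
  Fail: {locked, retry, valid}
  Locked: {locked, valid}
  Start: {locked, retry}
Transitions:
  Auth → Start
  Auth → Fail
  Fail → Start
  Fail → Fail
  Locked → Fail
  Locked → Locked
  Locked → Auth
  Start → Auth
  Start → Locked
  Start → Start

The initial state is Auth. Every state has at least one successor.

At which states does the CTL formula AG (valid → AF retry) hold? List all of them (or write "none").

States satisfying valid → AF retry: {Auth, Fail, Start}.
States satisfying AG (valid → AF retry): ∅.

none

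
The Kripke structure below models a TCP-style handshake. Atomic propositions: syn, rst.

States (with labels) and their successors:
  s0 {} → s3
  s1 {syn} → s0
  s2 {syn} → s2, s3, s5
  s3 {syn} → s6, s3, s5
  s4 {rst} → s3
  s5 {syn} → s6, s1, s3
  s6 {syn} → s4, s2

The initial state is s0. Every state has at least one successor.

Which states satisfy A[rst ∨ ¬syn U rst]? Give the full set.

States satisfying rst ∨ ¬syn: {s0, s4}.
States satisfying rst: {s4}.
States satisfying A[rst ∨ ¬syn U rst]: {s4}.

{s4}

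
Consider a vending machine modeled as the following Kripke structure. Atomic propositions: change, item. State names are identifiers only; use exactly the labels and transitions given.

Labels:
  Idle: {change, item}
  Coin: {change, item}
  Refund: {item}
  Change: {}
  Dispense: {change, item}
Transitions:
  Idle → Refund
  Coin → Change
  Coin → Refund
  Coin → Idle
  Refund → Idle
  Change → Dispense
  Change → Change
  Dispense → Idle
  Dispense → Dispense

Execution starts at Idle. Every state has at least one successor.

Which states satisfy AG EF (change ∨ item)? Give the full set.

States satisfying EF (change ∨ item): {Idle, Coin, Refund, Change, Dispense}.
States satisfying AG EF (change ∨ item): {Idle, Coin, Refund, Change, Dispense}.

{Idle, Coin, Refund, Change, Dispense}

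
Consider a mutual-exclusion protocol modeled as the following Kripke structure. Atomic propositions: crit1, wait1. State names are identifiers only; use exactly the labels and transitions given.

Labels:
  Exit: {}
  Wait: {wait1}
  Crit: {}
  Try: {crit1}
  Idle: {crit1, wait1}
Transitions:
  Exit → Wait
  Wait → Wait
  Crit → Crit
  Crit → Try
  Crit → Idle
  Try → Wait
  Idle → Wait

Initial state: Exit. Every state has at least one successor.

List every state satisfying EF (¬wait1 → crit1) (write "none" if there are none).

States satisfying ¬wait1 → crit1: {Wait, Try, Idle}.
States satisfying EF (¬wait1 → crit1): {Exit, Wait, Crit, Try, Idle}.

{Exit, Wait, Crit, Try, Idle}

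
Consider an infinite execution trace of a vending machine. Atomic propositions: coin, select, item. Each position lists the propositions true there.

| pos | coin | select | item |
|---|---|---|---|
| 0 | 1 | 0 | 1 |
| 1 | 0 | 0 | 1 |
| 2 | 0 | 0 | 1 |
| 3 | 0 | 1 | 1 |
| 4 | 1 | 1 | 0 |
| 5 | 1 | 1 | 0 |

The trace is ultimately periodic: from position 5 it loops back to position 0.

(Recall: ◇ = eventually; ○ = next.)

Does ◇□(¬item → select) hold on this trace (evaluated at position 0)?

Yes

□(¬item → select) holds at position 0, which is reachable from 0, so ◇□(¬item → select) holds.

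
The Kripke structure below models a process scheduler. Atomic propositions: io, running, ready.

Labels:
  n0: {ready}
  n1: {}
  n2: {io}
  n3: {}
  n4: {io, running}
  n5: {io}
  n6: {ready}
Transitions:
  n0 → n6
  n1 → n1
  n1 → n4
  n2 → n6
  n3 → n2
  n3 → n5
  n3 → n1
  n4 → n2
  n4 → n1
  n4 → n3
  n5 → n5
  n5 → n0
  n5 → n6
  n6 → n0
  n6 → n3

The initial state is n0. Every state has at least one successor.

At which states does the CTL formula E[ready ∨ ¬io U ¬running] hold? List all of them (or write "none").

States satisfying ready ∨ ¬io: {n0, n1, n3, n6}.
States satisfying ¬running: {n0, n1, n2, n3, n5, n6}.
States satisfying E[ready ∨ ¬io U ¬running]: {n0, n1, n2, n3, n5, n6}.

{n0, n1, n2, n3, n5, n6}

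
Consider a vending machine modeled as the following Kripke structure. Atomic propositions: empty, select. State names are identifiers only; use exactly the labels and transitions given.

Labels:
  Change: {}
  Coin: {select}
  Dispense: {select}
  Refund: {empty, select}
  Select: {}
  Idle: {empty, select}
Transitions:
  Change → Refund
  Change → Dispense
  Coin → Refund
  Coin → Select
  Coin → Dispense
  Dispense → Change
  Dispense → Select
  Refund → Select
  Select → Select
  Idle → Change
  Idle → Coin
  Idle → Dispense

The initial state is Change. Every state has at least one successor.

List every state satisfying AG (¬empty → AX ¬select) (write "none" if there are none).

{Refund, Select}

States satisfying ¬empty → AX ¬select: {Dispense, Refund, Select, Idle}.
States satisfying AG (¬empty → AX ¬select): {Refund, Select}.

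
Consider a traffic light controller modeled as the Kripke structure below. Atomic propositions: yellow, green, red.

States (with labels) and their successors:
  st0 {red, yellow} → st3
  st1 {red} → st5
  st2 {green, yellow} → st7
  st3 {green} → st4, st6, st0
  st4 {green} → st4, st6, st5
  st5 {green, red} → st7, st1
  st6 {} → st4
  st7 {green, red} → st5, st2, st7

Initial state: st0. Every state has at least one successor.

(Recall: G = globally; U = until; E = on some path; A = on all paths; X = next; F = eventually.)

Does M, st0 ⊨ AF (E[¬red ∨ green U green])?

States satisfying E[¬red ∨ green U green]: {st2, st3, st4, st5, st6, st7}.
States satisfying AF (E[¬red ∨ green U green]): {st0, st1, st2, st3, st4, st5, st6, st7}.
st0 ∈ Sat(AF (E[¬red ∨ green U green])).

Yes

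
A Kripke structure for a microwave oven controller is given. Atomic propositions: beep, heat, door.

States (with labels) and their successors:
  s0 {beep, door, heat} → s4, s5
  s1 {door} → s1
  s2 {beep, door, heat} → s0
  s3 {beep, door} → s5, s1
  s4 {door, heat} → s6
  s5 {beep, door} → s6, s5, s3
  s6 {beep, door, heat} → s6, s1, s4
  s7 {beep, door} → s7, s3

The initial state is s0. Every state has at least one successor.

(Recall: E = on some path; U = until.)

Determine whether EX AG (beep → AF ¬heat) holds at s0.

No

States satisfying AG (beep → AF ¬heat): {s1}.
States satisfying EX AG (beep → AF ¬heat): {s1, s3, s6}.
No suitable path/successor from s0 witnesses the formula.
s0 ∉ Sat(EX AG (beep → AF ¬heat)).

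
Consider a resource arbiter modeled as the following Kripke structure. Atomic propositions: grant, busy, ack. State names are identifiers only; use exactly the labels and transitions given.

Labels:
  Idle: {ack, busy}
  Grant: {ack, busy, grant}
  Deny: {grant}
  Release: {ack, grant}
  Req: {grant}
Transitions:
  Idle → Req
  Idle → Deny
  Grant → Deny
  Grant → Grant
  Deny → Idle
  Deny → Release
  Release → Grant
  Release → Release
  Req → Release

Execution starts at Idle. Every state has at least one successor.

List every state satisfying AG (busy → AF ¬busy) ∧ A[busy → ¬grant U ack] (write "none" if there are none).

States satisfying busy → AF ¬busy: {Idle, Deny, Release, Req}.
States satisfying AG (busy → AF ¬busy): ∅.
States satisfying busy → ¬grant: {Idle, Deny, Release, Req}.
States satisfying ack: {Idle, Grant, Release}.
States satisfying A[busy → ¬grant U ack]: {Idle, Grant, Deny, Release, Req}.
States satisfying AG (busy → AF ¬busy) ∧ A[busy → ¬grant U ack]: ∅.

none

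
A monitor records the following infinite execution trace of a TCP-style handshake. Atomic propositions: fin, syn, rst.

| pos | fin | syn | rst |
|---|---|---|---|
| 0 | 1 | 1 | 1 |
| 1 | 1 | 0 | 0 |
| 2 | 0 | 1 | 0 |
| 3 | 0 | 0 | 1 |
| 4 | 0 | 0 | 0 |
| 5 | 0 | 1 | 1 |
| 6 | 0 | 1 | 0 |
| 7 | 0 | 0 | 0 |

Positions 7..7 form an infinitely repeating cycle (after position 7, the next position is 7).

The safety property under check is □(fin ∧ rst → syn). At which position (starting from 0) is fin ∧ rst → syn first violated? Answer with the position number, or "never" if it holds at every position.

fin ∧ rst → syn holds at every position 0..7, and those are all the positions the trace ever visits, so the invariant □(fin ∧ rst → syn) is never violated.

never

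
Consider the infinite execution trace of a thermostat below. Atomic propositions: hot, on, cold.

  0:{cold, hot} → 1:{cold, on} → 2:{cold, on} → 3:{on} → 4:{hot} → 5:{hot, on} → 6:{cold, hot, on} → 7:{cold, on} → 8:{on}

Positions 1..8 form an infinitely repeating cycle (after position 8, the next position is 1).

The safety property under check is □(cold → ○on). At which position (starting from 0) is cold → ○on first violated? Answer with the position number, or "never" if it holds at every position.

cold → ○on holds at every position 0..8, and those are all the positions the trace ever visits, so the invariant □(cold → ○on) is never violated.

never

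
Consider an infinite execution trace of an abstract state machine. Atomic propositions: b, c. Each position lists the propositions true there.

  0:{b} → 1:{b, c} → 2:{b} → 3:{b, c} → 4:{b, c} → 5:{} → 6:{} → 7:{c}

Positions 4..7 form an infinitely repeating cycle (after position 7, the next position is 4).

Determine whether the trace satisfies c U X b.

Walking from position 0: X b first holds at position 0, and c holds at every earlier position along the way, so c U X b holds.

Satisfied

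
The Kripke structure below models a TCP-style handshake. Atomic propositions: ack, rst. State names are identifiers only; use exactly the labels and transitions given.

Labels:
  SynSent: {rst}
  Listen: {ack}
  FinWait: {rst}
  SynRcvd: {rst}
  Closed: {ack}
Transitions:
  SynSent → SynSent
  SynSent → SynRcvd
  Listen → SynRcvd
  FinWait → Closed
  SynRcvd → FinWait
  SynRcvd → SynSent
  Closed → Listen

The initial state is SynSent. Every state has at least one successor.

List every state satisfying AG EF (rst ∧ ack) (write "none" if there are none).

none

States satisfying EF (rst ∧ ack): ∅.
States satisfying AG EF (rst ∧ ack): ∅.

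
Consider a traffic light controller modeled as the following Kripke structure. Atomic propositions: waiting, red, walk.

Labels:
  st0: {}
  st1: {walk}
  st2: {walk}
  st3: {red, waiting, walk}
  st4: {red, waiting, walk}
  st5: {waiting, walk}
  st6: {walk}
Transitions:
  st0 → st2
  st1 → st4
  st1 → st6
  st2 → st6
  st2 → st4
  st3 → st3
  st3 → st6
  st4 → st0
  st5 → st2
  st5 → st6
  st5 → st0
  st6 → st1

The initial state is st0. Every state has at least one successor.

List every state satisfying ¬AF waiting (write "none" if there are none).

States satisfying waiting: {st3, st4, st5}.
States satisfying AF waiting: {st3, st4, st5}.
States satisfying ¬AF waiting: {st0, st1, st2, st6}.

{st0, st1, st2, st6}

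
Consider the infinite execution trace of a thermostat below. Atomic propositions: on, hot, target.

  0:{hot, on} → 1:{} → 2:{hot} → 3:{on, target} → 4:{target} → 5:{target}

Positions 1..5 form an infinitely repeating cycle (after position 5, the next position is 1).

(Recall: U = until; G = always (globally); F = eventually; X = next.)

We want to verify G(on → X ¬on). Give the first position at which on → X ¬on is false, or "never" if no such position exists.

on → X ¬on holds at every position 0..5, and those are all the positions the trace ever visits, so the invariant G(on → X ¬on) is never violated.

never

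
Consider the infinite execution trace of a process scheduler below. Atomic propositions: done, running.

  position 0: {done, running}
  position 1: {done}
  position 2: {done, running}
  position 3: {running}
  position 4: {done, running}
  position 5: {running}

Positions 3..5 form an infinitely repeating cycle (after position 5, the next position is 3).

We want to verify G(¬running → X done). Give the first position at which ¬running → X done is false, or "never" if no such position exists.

never

¬running → X done holds at every position 0..5, and those are all the positions the trace ever visits, so the invariant G(¬running → X done) is never violated.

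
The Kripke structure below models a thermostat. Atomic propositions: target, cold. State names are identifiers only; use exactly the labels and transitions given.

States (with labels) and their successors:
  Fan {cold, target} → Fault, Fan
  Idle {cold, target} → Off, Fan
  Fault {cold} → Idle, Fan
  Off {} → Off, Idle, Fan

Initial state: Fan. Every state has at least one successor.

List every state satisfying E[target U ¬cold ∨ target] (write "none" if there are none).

{Fan, Idle, Off}

States satisfying target: {Fan, Idle}.
States satisfying ¬cold ∨ target: {Fan, Idle, Off}.
States satisfying E[target U ¬cold ∨ target]: {Fan, Idle, Off}.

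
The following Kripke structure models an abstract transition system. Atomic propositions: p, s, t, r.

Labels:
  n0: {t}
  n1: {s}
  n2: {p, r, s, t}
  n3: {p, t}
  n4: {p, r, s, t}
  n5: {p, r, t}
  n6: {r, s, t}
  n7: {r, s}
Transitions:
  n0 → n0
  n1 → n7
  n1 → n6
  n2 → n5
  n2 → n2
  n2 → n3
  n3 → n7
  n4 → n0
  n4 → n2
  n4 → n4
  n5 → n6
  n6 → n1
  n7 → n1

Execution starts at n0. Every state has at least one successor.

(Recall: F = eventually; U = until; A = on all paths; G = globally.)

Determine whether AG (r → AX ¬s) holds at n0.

States satisfying r → AX ¬s: {n0, n1, n3}.
States satisfying AG (r → AX ¬s): {n0}.
Every state reachable from n0 satisfies r → AX ¬s.
n0 ∈ Sat(AG (r → AX ¬s)).

Yes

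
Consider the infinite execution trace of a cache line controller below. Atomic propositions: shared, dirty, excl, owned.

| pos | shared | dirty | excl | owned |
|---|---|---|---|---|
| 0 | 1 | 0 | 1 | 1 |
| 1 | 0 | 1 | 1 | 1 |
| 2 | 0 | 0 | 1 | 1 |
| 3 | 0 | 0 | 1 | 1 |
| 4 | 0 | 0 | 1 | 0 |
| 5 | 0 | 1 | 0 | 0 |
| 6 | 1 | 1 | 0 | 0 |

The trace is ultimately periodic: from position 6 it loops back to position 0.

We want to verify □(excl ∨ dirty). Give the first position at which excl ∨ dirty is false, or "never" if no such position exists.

never

excl ∨ dirty holds at every position 0..6, and those are all the positions the trace ever visits, so the invariant □(excl ∨ dirty) is never violated.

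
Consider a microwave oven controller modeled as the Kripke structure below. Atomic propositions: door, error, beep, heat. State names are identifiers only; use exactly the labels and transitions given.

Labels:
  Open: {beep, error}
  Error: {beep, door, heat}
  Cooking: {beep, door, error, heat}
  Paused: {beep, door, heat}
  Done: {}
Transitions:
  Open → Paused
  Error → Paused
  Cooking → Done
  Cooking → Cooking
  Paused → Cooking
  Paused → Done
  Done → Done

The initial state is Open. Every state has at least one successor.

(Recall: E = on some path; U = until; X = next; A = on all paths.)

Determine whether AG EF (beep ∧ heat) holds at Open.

No

States satisfying EF (beep ∧ heat): {Open, Error, Cooking, Paused}.
States satisfying AG EF (beep ∧ heat): ∅.
Done is reachable from Open and violates EF (beep ∧ heat), so AG fails at Open.
Open ∉ Sat(AG EF (beep ∧ heat)).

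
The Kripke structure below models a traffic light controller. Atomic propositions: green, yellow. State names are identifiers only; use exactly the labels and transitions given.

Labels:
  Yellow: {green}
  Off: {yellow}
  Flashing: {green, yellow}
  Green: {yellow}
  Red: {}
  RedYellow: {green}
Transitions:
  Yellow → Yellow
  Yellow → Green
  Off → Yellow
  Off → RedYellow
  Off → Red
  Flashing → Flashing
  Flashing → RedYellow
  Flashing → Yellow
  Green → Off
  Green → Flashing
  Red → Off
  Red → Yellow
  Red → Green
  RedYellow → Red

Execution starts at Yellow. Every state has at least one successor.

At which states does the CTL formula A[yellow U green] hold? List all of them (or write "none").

States satisfying yellow: {Off, Flashing, Green}.
States satisfying green: {Yellow, Flashing, RedYellow}.
States satisfying A[yellow U green]: {Yellow, Flashing, RedYellow}.

{Yellow, Flashing, RedYellow}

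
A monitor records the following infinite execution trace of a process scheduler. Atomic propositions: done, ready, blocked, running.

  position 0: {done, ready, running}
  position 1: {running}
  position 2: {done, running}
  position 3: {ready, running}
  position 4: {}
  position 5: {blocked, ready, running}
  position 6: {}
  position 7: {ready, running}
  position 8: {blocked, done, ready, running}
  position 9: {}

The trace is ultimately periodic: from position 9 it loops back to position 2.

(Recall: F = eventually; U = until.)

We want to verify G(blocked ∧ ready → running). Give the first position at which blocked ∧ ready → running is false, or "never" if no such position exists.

never

blocked ∧ ready → running holds at every position 0..9, and those are all the positions the trace ever visits, so the invariant G(blocked ∧ ready → running) is never violated.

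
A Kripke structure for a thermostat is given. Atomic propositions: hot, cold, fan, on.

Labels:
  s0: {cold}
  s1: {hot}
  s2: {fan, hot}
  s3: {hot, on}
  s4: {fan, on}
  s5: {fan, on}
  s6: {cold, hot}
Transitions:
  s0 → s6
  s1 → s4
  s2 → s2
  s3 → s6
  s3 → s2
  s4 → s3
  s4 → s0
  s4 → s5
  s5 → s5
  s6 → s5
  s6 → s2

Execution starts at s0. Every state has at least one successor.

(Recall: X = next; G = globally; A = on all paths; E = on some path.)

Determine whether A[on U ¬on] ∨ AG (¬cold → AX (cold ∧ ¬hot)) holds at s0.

States satisfying on: {s3, s4, s5}.
States satisfying ¬on: {s0, s1, s2, s6}.
States satisfying A[on U ¬on]: {s0, s1, s2, s3, s6}.
States satisfying ¬cold → AX (cold ∧ ¬hot): {s0, s6}.
States satisfying AG (¬cold → AX (cold ∧ ¬hot)): ∅.
States satisfying A[on U ¬on] ∨ AG (¬cold → AX (cold ∧ ¬hot)): {s0, s1, s2, s3, s6}.
s0 ∈ Sat(A[on U ¬on] ∨ AG (¬cold → AX (cold ∧ ¬hot))).

Yes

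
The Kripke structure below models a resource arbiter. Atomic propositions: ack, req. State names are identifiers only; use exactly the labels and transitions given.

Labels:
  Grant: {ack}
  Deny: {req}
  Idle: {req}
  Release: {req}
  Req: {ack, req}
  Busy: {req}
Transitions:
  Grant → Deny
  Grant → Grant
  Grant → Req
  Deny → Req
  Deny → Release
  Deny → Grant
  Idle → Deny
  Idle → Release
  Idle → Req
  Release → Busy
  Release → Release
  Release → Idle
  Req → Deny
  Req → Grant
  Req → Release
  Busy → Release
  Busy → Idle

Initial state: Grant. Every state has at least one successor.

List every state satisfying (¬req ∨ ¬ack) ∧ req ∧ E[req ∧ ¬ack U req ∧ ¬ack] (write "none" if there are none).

States satisfying ¬req: {Grant}.
States satisfying ¬ack: {Deny, Idle, Release, Busy}.
States satisfying ¬req ∨ ¬ack: {Grant, Deny, Idle, Release, Busy}.
States satisfying (¬req ∨ ¬ack) ∧ req: {Deny, Idle, Release, Busy}.
States satisfying req ∧ ¬ack: {Deny, Idle, Release, Busy}.
States satisfying E[req ∧ ¬ack U req ∧ ¬ack]: {Deny, Idle, Release, Busy}.
States satisfying (¬req ∨ ¬ack) ∧ req ∧ E[req ∧ ¬ack U req ∧ ¬ack]: {Deny, Idle, Release, Busy}.

{Deny, Idle, Release, Busy}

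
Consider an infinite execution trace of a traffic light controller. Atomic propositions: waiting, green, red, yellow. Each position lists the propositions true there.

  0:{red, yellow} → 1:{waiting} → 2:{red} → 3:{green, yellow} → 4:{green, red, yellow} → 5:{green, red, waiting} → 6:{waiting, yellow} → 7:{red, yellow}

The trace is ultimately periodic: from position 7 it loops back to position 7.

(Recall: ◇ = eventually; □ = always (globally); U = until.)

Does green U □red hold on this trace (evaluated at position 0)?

Walking from position 0: at position 0, □red has not yet held and green fails, so green U □red is false.

Violated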